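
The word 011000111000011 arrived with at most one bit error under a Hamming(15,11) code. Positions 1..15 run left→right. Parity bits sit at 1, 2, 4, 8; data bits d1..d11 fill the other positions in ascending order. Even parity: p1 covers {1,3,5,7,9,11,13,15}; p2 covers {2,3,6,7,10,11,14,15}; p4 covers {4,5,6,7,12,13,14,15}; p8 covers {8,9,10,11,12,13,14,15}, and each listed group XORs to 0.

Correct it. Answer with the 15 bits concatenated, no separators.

s1 (pos 1,3,5,7,9,11,13,15): 0⊕1⊕0⊕1⊕1⊕0⊕0⊕1 = 0
s2 (pos 2,3,6,7,10,11,14,15): 1⊕1⊕0⊕1⊕0⊕0⊕1⊕1 = 1
s4 (pos 4,5,6,7,12,13,14,15): 0⊕0⊕0⊕1⊕0⊕0⊕1⊕1 = 1
s8 (pos 8,9,10,11,12,13,14,15): 1⊕1⊕0⊕0⊕0⊕0⊕1⊕1 = 0
Syndrome s8…s1 = 0110 → error at position 6.
Flip position 6: 011000111000011 → 011001111000011

011001111000011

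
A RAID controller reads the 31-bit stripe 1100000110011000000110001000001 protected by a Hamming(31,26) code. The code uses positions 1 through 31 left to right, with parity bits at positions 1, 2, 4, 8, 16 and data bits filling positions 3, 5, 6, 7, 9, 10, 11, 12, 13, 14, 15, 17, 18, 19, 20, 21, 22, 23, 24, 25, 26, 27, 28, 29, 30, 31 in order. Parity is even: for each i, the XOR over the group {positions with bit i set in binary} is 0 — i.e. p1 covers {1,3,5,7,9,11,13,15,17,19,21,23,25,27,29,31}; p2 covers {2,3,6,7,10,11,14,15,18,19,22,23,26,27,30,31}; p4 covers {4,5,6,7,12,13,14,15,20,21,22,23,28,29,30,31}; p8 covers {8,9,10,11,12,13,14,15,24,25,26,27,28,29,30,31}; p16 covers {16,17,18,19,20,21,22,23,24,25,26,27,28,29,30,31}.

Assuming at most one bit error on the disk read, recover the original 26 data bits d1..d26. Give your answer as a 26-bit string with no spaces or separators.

s1 (pos 1,3,5,7,9,11,13,15,17,19,21,23,25,27,29,31): 1⊕0⊕0⊕0⊕1⊕0⊕1⊕0⊕0⊕0⊕1⊕0⊕1⊕0⊕0⊕1 = 0
s2 (pos 2,3,6,7,10,11,14,15,18,19,22,23,26,27,30,31): 1⊕0⊕0⊕0⊕0⊕0⊕0⊕0⊕0⊕0⊕0⊕0⊕0⊕0⊕0⊕1 = 0
s4 (pos 4,5,6,7,12,13,14,15,20,21,22,23,28,29,30,31): 0⊕0⊕0⊕0⊕1⊕1⊕0⊕0⊕1⊕1⊕0⊕0⊕0⊕0⊕0⊕1 = 1
s8 (pos 8,9,10,11,12,13,14,15,24,25,26,27,28,29,30,31): 1⊕1⊕0⊕0⊕1⊕1⊕0⊕0⊕0⊕1⊕0⊕0⊕0⊕0⊕0⊕1 = 0
s16 (pos 16,17,18,19,20,21,22,23,24,25,26,27,28,29,30,31): 0⊕0⊕0⊕0⊕1⊕1⊕0⊕0⊕0⊕1⊕0⊕0⊕0⊕0⊕0⊕1 = 0
Syndrome s16…s1 = 00100 → error at position 4.
Flip position 4: 1100000110011000000110001000001 → 1101000110011000000110001000001
Read data bits from positions 3,5,6,7,9,10,11,12,13,14,15,17,18,19,20,21,22,23,24,25,26,27,28,29,30,31: 00001001100000110001000001

00001001100000110001000001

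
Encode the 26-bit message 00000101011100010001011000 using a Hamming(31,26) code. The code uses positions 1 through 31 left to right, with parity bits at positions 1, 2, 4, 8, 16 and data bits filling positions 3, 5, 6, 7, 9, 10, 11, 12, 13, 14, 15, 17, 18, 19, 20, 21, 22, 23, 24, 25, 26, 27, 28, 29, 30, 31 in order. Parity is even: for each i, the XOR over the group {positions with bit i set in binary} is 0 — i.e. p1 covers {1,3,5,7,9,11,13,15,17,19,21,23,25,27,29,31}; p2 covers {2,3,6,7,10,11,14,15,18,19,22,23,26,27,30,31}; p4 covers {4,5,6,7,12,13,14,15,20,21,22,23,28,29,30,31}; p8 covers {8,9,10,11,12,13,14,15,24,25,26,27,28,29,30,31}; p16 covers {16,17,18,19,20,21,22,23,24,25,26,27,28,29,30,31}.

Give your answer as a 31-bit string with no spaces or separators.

Place data at non-parity positions: p1 p2 0 p4 0 0 0 p8 0 1 0 1 0 1 1 p16 1 0 0 0 1 0 0 0 1 0 1 1 0 0 0
p1 (pos 1,3,5,7,9,11,13,15,17,19,21,23,25,27,29,31): XOR of data positions = 0⊕0⊕0⊕0⊕0⊕0⊕1⊕1⊕0⊕1⊕0⊕1⊕1⊕0⊕0 = 1
p2 (pos 2,3,6,7,10,11,14,15,18,19,22,23,26,27,30,31): XOR of data positions = 0⊕0⊕0⊕1⊕0⊕1⊕1⊕0⊕0⊕0⊕0⊕0⊕1⊕0⊕0 = 0
p4 (pos 4,5,6,7,12,13,14,15,20,21,22,23,28,29,30,31): XOR of data positions = 0⊕0⊕0⊕1⊕0⊕1⊕1⊕0⊕1⊕0⊕0⊕1⊕0⊕0⊕0 = 1
p8 (pos 8,9,10,11,12,13,14,15,24,25,26,27,28,29,30,31): XOR of data positions = 0⊕1⊕0⊕1⊕0⊕1⊕1⊕0⊕1⊕0⊕1⊕1⊕0⊕0⊕0 = 1
p16 (pos 16,17,18,19,20,21,22,23,24,25,26,27,28,29,30,31): XOR of data positions = 1⊕0⊕0⊕0⊕1⊕0⊕0⊕0⊕1⊕0⊕1⊕1⊕0⊕0⊕0 = 1
Codeword: 1001000101010111100010001011000

1001000101010111100010001011000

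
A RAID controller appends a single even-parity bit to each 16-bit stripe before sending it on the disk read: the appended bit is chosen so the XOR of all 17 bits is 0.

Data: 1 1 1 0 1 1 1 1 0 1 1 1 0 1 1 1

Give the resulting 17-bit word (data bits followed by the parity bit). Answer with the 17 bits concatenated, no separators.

11101111011101111

XOR of the 16 data bits: 1⊕1⊕1⊕0⊕1⊕1⊕1⊕1⊕0⊕1⊕1⊕1⊕0⊕1⊕1⊕1 = 1
Parity bit = 1 (so all 17 bits XOR to 0).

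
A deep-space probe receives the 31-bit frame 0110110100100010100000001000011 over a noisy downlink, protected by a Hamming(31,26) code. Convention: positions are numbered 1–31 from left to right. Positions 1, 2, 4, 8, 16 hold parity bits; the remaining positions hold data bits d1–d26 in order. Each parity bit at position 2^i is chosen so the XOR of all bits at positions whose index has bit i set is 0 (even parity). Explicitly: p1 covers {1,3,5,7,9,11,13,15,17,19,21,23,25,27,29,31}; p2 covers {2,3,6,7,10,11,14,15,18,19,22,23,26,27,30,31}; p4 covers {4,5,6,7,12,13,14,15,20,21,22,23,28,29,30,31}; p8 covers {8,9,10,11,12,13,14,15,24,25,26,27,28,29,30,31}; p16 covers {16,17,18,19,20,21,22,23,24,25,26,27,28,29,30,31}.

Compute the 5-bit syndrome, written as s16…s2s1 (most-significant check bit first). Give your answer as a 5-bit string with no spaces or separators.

00111

s1 (pos 1,3,5,7,9,11,13,15,17,19,21,23,25,27,29,31): 0⊕1⊕1⊕0⊕0⊕1⊕0⊕1⊕1⊕0⊕0⊕0⊕1⊕0⊕0⊕1 = 1
s2 (pos 2,3,6,7,10,11,14,15,18,19,22,23,26,27,30,31): 1⊕1⊕1⊕0⊕0⊕1⊕0⊕1⊕0⊕0⊕0⊕0⊕0⊕0⊕1⊕1 = 1
s4 (pos 4,5,6,7,12,13,14,15,20,21,22,23,28,29,30,31): 0⊕1⊕1⊕0⊕0⊕0⊕0⊕1⊕0⊕0⊕0⊕0⊕0⊕0⊕1⊕1 = 1
s8 (pos 8,9,10,11,12,13,14,15,24,25,26,27,28,29,30,31): 1⊕0⊕0⊕1⊕0⊕0⊕0⊕1⊕0⊕1⊕0⊕0⊕0⊕0⊕1⊕1 = 0
s16 (pos 16,17,18,19,20,21,22,23,24,25,26,27,28,29,30,31): 0⊕1⊕0⊕0⊕0⊕0⊕0⊕0⊕0⊕1⊕0⊕0⊕0⊕0⊕1⊕1 = 0
Syndrome s16…s1 = 00111 → error at position 7.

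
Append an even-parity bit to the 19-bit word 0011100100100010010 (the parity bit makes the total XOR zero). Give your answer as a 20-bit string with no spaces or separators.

00111001001000100101

XOR of the 19 data bits: 0⊕0⊕1⊕1⊕1⊕0⊕0⊕1⊕0⊕0⊕1⊕0⊕0⊕0⊕1⊕0⊕0⊕1⊕0 = 1
Parity bit = 1 (so all 20 bits XOR to 0).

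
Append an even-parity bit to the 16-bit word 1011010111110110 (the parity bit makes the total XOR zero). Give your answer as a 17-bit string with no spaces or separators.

XOR of the 16 data bits: 1⊕0⊕1⊕1⊕0⊕1⊕0⊕1⊕1⊕1⊕1⊕1⊕0⊕1⊕1⊕0 = 1
Parity bit = 1 (so all 17 bits XOR to 0).

10110101111101101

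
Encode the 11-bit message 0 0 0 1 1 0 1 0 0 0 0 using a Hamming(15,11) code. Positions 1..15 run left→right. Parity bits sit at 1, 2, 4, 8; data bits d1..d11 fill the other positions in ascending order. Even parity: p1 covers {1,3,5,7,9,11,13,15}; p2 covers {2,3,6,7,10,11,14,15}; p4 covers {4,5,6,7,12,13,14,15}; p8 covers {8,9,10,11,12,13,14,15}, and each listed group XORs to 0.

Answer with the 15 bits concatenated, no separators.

Place data at non-parity positions: p1 p2 0 p4 0 0 1 p8 1 0 1 0 0 0 0
p1 (pos 1,3,5,7,9,11,13,15): XOR of data positions = 0⊕0⊕1⊕1⊕1⊕0⊕0 = 1
p2 (pos 2,3,6,7,10,11,14,15): XOR of data positions = 0⊕0⊕1⊕0⊕1⊕0⊕0 = 0
p4 (pos 4,5,6,7,12,13,14,15): XOR of data positions = 0⊕0⊕1⊕0⊕0⊕0⊕0 = 1
p8 (pos 8,9,10,11,12,13,14,15): XOR of data positions = 1⊕0⊕1⊕0⊕0⊕0⊕0 = 0
Codeword: 100100101010000

100100101010000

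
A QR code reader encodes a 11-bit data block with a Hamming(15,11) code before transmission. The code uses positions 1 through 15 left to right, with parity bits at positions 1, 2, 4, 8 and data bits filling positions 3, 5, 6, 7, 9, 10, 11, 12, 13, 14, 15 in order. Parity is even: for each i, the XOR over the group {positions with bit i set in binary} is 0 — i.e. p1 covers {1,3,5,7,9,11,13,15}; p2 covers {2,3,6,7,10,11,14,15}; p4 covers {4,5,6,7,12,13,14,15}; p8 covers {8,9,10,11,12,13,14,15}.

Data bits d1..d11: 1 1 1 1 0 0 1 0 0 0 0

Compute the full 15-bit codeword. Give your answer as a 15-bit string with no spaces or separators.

Place data at non-parity positions: p1 p2 1 p4 1 1 1 p8 0 0 1 0 0 0 0
p1 (pos 1,3,5,7,9,11,13,15): XOR of data positions = 1⊕1⊕1⊕0⊕1⊕0⊕0 = 0
p2 (pos 2,3,6,7,10,11,14,15): XOR of data positions = 1⊕1⊕1⊕0⊕1⊕0⊕0 = 0
p4 (pos 4,5,6,7,12,13,14,15): XOR of data positions = 1⊕1⊕1⊕0⊕0⊕0⊕0 = 1
p8 (pos 8,9,10,11,12,13,14,15): XOR of data positions = 0⊕0⊕1⊕0⊕0⊕0⊕0 = 1
Codeword: 001111110010000

001111110010000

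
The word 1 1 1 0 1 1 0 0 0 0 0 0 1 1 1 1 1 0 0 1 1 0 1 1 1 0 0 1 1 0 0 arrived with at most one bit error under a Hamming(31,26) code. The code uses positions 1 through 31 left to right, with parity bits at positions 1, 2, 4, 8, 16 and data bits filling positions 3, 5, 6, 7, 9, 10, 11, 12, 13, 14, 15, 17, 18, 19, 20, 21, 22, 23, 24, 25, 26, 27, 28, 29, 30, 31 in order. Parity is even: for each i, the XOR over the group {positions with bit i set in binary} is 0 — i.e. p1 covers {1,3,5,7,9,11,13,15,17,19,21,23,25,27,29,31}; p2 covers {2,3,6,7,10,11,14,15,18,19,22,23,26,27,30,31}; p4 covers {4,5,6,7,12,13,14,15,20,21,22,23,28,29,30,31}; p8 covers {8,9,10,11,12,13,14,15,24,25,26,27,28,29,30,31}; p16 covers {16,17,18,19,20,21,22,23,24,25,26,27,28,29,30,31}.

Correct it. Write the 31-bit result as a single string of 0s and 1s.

s1 (pos 1,3,5,7,9,11,13,15,17,19,21,23,25,27,29,31): 1⊕1⊕1⊕0⊕0⊕0⊕1⊕1⊕1⊕0⊕1⊕1⊕1⊕0⊕1⊕0 = 0
s2 (pos 2,3,6,7,10,11,14,15,18,19,22,23,26,27,30,31): 1⊕1⊕1⊕0⊕0⊕0⊕1⊕1⊕0⊕0⊕0⊕1⊕0⊕0⊕0⊕0 = 0
s4 (pos 4,5,6,7,12,13,14,15,20,21,22,23,28,29,30,31): 0⊕1⊕1⊕0⊕0⊕1⊕1⊕1⊕1⊕1⊕0⊕1⊕1⊕1⊕0⊕0 = 0
s8 (pos 8,9,10,11,12,13,14,15,24,25,26,27,28,29,30,31): 0⊕0⊕0⊕0⊕0⊕1⊕1⊕1⊕1⊕1⊕0⊕0⊕1⊕1⊕0⊕0 = 1
s16 (pos 16,17,18,19,20,21,22,23,24,25,26,27,28,29,30,31): 1⊕1⊕0⊕0⊕1⊕1⊕0⊕1⊕1⊕1⊕0⊕0⊕1⊕1⊕0⊕0 = 1
Syndrome s16…s1 = 11000 → error at position 24.
Flip position 24: 1110110000001111100110111001100 → 1110110000001111100110101001100

1110110000001111100110101001100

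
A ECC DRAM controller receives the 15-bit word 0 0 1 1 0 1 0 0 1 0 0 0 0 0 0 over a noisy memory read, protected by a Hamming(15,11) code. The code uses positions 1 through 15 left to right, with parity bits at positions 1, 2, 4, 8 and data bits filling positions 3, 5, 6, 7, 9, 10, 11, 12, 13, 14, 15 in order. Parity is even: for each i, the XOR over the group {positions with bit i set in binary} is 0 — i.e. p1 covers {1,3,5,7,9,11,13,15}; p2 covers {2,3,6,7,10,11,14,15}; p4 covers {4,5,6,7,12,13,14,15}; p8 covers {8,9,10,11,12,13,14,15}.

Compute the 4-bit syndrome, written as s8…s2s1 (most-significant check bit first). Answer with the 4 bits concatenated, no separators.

s1 (pos 1,3,5,7,9,11,13,15): 0⊕1⊕0⊕0⊕1⊕0⊕0⊕0 = 0
s2 (pos 2,3,6,7,10,11,14,15): 0⊕1⊕1⊕0⊕0⊕0⊕0⊕0 = 0
s4 (pos 4,5,6,7,12,13,14,15): 1⊕0⊕1⊕0⊕0⊕0⊕0⊕0 = 0
s8 (pos 8,9,10,11,12,13,14,15): 0⊕1⊕0⊕0⊕0⊕0⊕0⊕0 = 1
Syndrome s8…s1 = 1000 → error at position 8.

1000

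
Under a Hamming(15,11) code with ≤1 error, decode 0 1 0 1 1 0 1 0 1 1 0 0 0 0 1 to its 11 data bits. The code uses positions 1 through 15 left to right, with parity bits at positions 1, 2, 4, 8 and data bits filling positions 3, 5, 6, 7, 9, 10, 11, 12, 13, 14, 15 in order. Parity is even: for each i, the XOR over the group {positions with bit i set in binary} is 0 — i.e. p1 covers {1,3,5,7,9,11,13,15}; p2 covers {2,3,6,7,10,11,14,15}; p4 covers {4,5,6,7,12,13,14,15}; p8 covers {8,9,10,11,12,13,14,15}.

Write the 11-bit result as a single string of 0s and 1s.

s1 (pos 1,3,5,7,9,11,13,15): 0⊕0⊕1⊕1⊕1⊕0⊕0⊕1 = 0
s2 (pos 2,3,6,7,10,11,14,15): 1⊕0⊕0⊕1⊕1⊕0⊕0⊕1 = 0
s4 (pos 4,5,6,7,12,13,14,15): 1⊕1⊕0⊕1⊕0⊕0⊕0⊕1 = 0
s8 (pos 8,9,10,11,12,13,14,15): 0⊕1⊕1⊕0⊕0⊕0⊕0⊕1 = 1
Syndrome s8…s1 = 1000 → error at position 8.
Flip position 8: 010110101100001 → 010110111100001
Read data bits from positions 3,5,6,7,9,10,11,12,13,14,15: 01011100001

01011100001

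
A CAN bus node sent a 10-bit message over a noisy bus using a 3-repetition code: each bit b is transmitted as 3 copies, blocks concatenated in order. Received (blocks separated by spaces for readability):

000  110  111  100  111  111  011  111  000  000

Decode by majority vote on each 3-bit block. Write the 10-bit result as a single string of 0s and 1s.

Block 1 (000): 0 ones → 0
Block 2 (110): 2 ones → 1
Block 3 (111): 3 ones → 1
Block 4 (100): 1 one → 0
Block 5 (111): 3 ones → 1
Block 6 (111): 3 ones → 1
Block 7 (011): 2 ones → 1
Block 8 (111): 3 ones → 1
Block 9 (000): 0 ones → 0
Block 10 (000): 0 ones → 0

0110111100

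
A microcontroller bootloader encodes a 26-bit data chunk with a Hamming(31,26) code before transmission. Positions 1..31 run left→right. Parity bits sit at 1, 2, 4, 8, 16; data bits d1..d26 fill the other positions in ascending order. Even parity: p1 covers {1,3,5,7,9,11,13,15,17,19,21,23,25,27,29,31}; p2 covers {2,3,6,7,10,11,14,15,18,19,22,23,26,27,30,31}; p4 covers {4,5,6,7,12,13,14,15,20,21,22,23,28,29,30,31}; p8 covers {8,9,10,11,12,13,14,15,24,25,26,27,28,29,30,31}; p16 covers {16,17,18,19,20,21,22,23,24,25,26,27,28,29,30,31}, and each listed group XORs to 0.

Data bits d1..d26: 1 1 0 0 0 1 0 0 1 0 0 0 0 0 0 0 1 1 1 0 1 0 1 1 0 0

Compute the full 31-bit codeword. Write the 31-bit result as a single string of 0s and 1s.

Place data at non-parity positions: p1 p2 1 p4 1 0 0 p8 0 1 0 0 1 0 0 p16 0 0 0 0 0 1 1 1 0 1 0 1 1 0 0
p1 (pos 1,3,5,7,9,11,13,15,17,19,21,23,25,27,29,31): XOR of data positions = 1⊕1⊕0⊕0⊕0⊕1⊕0⊕0⊕0⊕0⊕1⊕0⊕0⊕1⊕0 = 1
p2 (pos 2,3,6,7,10,11,14,15,18,19,22,23,26,27,30,31): XOR of data positions = 1⊕0⊕0⊕1⊕0⊕0⊕0⊕0⊕0⊕1⊕1⊕1⊕0⊕0⊕0 = 1
p4 (pos 4,5,6,7,12,13,14,15,20,21,22,23,28,29,30,31): XOR of data positions = 1⊕0⊕0⊕0⊕1⊕0⊕0⊕0⊕0⊕1⊕1⊕1⊕1⊕0⊕0 = 0
p8 (pos 8,9,10,11,12,13,14,15,24,25,26,27,28,29,30,31): XOR of data positions = 0⊕1⊕0⊕0⊕1⊕0⊕0⊕1⊕0⊕1⊕0⊕1⊕1⊕0⊕0 = 0
p16 (pos 16,17,18,19,20,21,22,23,24,25,26,27,28,29,30,31): XOR of data positions = 0⊕0⊕0⊕0⊕0⊕1⊕1⊕1⊕0⊕1⊕0⊕1⊕1⊕0⊕0 = 0
Codeword: 1110100001001000000001110101100

1110100001001000000001110101100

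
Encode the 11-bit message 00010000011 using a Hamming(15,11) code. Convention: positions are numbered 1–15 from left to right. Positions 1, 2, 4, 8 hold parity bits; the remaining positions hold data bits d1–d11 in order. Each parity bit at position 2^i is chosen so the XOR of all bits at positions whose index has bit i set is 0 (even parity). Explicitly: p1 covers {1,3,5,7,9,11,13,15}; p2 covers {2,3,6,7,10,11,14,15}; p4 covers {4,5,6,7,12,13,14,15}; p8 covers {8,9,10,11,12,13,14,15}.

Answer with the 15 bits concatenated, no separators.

Place data at non-parity positions: p1 p2 0 p4 0 0 1 p8 0 0 0 0 0 1 1
p1 (pos 1,3,5,7,9,11,13,15): XOR of data positions = 0⊕0⊕1⊕0⊕0⊕0⊕1 = 0
p2 (pos 2,3,6,7,10,11,14,15): XOR of data positions = 0⊕0⊕1⊕0⊕0⊕1⊕1 = 1
p4 (pos 4,5,6,7,12,13,14,15): XOR of data positions = 0⊕0⊕1⊕0⊕0⊕1⊕1 = 1
p8 (pos 8,9,10,11,12,13,14,15): XOR of data positions = 0⊕0⊕0⊕0⊕0⊕1⊕1 = 0
Codeword: 010100100000011

010100100000011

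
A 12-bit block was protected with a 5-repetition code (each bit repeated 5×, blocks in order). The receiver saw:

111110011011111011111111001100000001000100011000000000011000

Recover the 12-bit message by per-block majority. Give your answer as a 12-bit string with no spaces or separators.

101110000000

Block 1 (11111): 5 ones → 1
Block 2 (00110): 2 ones → 0
Block 3 (11111): 5 ones → 1
Block 4 (01111): 4 ones → 1
Block 5 (11110): 4 ones → 1
Block 6 (01100): 2 ones → 0
Block 7 (00000): 0 ones → 0
Block 8 (10001): 2 ones → 0
Block 9 (00011): 2 ones → 0
Block 10 (00000): 0 ones → 0
Block 11 (00000): 0 ones → 0
Block 12 (11000): 2 ones → 0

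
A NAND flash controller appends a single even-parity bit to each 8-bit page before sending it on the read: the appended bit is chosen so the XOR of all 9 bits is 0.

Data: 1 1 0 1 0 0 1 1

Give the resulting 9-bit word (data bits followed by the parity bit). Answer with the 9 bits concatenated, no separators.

110100111

XOR of the 8 data bits: 1⊕1⊕0⊕1⊕0⊕0⊕1⊕1 = 1
Parity bit = 1 (so all 9 bits XOR to 0).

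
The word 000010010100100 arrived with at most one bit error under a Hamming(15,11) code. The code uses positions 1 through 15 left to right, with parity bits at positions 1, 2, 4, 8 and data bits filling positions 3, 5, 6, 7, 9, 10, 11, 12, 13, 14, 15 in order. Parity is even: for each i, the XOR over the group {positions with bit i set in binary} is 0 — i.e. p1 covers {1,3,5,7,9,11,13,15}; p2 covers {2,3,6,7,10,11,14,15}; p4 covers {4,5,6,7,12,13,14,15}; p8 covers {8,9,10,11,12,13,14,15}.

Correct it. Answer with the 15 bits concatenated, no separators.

s1 (pos 1,3,5,7,9,11,13,15): 0⊕0⊕1⊕0⊕0⊕0⊕1⊕0 = 0
s2 (pos 2,3,6,7,10,11,14,15): 0⊕0⊕0⊕0⊕1⊕0⊕0⊕0 = 1
s4 (pos 4,5,6,7,12,13,14,15): 0⊕1⊕0⊕0⊕0⊕1⊕0⊕0 = 0
s8 (pos 8,9,10,11,12,13,14,15): 1⊕0⊕1⊕0⊕0⊕1⊕0⊕0 = 1
Syndrome s8…s1 = 1010 → error at position 10.
Flip position 10: 000010010100100 → 000010010000100

000010010000100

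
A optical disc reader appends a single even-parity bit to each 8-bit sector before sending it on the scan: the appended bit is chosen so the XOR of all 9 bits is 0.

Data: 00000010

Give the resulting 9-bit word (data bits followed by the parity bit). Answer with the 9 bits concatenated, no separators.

XOR of the 8 data bits: 0⊕0⊕0⊕0⊕0⊕0⊕1⊕0 = 1
Parity bit = 1 (so all 9 bits XOR to 0).

000000101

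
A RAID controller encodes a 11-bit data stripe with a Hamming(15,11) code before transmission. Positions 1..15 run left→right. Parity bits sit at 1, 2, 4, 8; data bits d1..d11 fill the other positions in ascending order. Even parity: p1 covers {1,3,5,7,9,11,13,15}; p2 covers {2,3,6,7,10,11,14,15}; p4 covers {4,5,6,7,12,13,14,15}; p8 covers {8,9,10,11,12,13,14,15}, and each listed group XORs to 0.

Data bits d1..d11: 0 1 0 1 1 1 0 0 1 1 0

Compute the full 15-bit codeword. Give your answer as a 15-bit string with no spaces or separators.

010010101100110

Place data at non-parity positions: p1 p2 0 p4 1 0 1 p8 1 1 0 0 1 1 0
p1 (pos 1,3,5,7,9,11,13,15): XOR of data positions = 0⊕1⊕1⊕1⊕0⊕1⊕0 = 0
p2 (pos 2,3,6,7,10,11,14,15): XOR of data positions = 0⊕0⊕1⊕1⊕0⊕1⊕0 = 1
p4 (pos 4,5,6,7,12,13,14,15): XOR of data positions = 1⊕0⊕1⊕0⊕1⊕1⊕0 = 0
p8 (pos 8,9,10,11,12,13,14,15): XOR of data positions = 1⊕1⊕0⊕0⊕1⊕1⊕0 = 0
Codeword: 010010101100110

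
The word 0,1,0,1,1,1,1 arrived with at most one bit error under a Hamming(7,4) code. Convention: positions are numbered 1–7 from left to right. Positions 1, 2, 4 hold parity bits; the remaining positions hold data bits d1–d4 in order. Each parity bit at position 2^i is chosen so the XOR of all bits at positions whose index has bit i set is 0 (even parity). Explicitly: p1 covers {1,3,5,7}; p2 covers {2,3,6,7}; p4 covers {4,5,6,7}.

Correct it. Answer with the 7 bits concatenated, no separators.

s1 (pos 1,3,5,7): 0⊕0⊕1⊕1 = 0
s2 (pos 2,3,6,7): 1⊕0⊕1⊕1 = 1
s4 (pos 4,5,6,7): 1⊕1⊕1⊕1 = 0
Syndrome s4…s1 = 010 → error at position 2.
Flip position 2: 0101111 → 0001111

0001111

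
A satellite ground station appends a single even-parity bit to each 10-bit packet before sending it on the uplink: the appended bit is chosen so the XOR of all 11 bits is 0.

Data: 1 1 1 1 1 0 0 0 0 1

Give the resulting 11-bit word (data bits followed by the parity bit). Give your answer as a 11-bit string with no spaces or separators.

XOR of the 10 data bits: 1⊕1⊕1⊕1⊕1⊕0⊕0⊕0⊕0⊕1 = 0
Parity bit = 0 (so all 11 bits XOR to 0).

11111000010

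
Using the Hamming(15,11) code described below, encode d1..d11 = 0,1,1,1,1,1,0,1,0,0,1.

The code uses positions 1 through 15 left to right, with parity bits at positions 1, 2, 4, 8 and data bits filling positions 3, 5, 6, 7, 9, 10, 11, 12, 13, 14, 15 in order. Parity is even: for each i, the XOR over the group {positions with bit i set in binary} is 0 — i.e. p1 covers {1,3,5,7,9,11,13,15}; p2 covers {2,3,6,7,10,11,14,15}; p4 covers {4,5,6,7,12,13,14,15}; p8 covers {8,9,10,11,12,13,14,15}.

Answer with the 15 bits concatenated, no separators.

Place data at non-parity positions: p1 p2 0 p4 1 1 1 p8 1 1 0 1 0 0 1
p1 (pos 1,3,5,7,9,11,13,15): XOR of data positions = 0⊕1⊕1⊕1⊕0⊕0⊕1 = 0
p2 (pos 2,3,6,7,10,11,14,15): XOR of data positions = 0⊕1⊕1⊕1⊕0⊕0⊕1 = 0
p4 (pos 4,5,6,7,12,13,14,15): XOR of data positions = 1⊕1⊕1⊕1⊕0⊕0⊕1 = 1
p8 (pos 8,9,10,11,12,13,14,15): XOR of data positions = 1⊕1⊕0⊕1⊕0⊕0⊕1 = 0
Codeword: 000111101101001

000111101101001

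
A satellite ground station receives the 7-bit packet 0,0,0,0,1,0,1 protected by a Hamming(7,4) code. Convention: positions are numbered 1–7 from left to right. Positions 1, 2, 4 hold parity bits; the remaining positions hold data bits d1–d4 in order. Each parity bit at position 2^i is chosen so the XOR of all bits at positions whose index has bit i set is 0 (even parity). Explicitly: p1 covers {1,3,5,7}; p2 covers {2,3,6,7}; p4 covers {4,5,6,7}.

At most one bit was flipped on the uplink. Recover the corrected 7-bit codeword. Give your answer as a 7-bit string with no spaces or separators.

0100101

s1 (pos 1,3,5,7): 0⊕0⊕1⊕1 = 0
s2 (pos 2,3,6,7): 0⊕0⊕0⊕1 = 1
s4 (pos 4,5,6,7): 0⊕1⊕0⊕1 = 0
Syndrome s4…s1 = 010 → error at position 2.
Flip position 2: 0000101 → 0100101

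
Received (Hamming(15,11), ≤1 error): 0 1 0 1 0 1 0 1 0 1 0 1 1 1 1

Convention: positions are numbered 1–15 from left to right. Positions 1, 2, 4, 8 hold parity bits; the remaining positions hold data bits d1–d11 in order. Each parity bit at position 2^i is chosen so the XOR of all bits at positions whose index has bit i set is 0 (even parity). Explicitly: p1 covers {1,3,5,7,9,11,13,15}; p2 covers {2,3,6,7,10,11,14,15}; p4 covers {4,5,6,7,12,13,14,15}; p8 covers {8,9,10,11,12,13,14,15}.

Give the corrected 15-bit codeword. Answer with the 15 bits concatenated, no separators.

000101010101111

s1 (pos 1,3,5,7,9,11,13,15): 0⊕0⊕0⊕0⊕0⊕0⊕1⊕1 = 0
s2 (pos 2,3,6,7,10,11,14,15): 1⊕0⊕1⊕0⊕1⊕0⊕1⊕1 = 1
s4 (pos 4,5,6,7,12,13,14,15): 1⊕0⊕1⊕0⊕1⊕1⊕1⊕1 = 0
s8 (pos 8,9,10,11,12,13,14,15): 1⊕0⊕1⊕0⊕1⊕1⊕1⊕1 = 0
Syndrome s8…s1 = 0010 → error at position 2.
Flip position 2: 010101010101111 → 000101010101111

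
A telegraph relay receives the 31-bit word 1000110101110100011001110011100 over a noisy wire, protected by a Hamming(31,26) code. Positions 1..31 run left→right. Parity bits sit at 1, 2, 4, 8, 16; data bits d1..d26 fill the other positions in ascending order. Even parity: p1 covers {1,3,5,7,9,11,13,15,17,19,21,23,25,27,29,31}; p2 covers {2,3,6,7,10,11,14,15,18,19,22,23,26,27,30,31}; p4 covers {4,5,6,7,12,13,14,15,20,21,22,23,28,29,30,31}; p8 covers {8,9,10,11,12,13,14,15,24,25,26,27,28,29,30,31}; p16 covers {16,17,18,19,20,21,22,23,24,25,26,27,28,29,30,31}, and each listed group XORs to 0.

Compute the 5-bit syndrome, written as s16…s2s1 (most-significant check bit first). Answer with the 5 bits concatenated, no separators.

01011

s1 (pos 1,3,5,7,9,11,13,15,17,19,21,23,25,27,29,31): 1⊕0⊕1⊕0⊕0⊕1⊕0⊕0⊕0⊕1⊕0⊕1⊕0⊕1⊕1⊕0 = 1
s2 (pos 2,3,6,7,10,11,14,15,18,19,22,23,26,27,30,31): 0⊕0⊕1⊕0⊕1⊕1⊕1⊕0⊕1⊕1⊕1⊕1⊕0⊕1⊕0⊕0 = 1
s4 (pos 4,5,6,7,12,13,14,15,20,21,22,23,28,29,30,31): 0⊕1⊕1⊕0⊕1⊕0⊕1⊕0⊕0⊕0⊕1⊕1⊕1⊕1⊕0⊕0 = 0
s8 (pos 8,9,10,11,12,13,14,15,24,25,26,27,28,29,30,31): 1⊕0⊕1⊕1⊕1⊕0⊕1⊕0⊕1⊕0⊕0⊕1⊕1⊕1⊕0⊕0 = 1
s16 (pos 16,17,18,19,20,21,22,23,24,25,26,27,28,29,30,31): 0⊕0⊕1⊕1⊕0⊕0⊕1⊕1⊕1⊕0⊕0⊕1⊕1⊕1⊕0⊕0 = 0
Syndrome s16…s1 = 01011 → error at position 11.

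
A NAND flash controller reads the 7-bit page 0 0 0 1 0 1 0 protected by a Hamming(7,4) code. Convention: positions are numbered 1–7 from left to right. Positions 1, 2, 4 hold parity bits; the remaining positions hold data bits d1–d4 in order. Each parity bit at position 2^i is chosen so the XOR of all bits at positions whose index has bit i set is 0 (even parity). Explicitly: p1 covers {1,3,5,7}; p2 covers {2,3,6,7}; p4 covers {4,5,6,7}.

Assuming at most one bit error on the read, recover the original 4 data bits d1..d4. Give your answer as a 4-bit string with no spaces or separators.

s1 (pos 1,3,5,7): 0⊕0⊕0⊕0 = 0
s2 (pos 2,3,6,7): 0⊕0⊕1⊕0 = 1
s4 (pos 4,5,6,7): 1⊕0⊕1⊕0 = 0
Syndrome s4…s1 = 010 → error at position 2.
Flip position 2: 0001010 → 0101010
Read data bits from positions 3,5,6,7: 0010

0010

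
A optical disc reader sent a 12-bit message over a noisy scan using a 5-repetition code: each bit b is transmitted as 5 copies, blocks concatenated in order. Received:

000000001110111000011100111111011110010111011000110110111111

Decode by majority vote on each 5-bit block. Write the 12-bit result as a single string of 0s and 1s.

001011101011

Block 1 (00000): 0 ones → 0
Block 2 (00011): 2 ones → 0
Block 3 (10111): 4 ones → 1
Block 4 (00001): 1 one → 0
Block 5 (11001): 3 ones → 1
Block 6 (11111): 5 ones → 1
Block 7 (01111): 4 ones → 1
Block 8 (00101): 2 ones → 0
Block 9 (11011): 4 ones → 1
Block 10 (00011): 2 ones → 0
Block 11 (01101): 3 ones → 1
Block 12 (11111): 5 ones → 1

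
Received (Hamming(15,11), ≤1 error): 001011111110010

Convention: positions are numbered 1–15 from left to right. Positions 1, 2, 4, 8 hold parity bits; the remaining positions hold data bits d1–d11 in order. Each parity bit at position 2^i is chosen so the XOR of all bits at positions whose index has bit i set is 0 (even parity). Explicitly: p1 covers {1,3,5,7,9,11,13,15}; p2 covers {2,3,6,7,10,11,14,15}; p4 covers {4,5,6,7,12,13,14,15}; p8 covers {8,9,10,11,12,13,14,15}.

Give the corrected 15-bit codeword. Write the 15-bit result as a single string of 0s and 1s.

001011110110010

s1 (pos 1,3,5,7,9,11,13,15): 0⊕1⊕1⊕1⊕1⊕1⊕0⊕0 = 1
s2 (pos 2,3,6,7,10,11,14,15): 0⊕1⊕1⊕1⊕1⊕1⊕1⊕0 = 0
s4 (pos 4,5,6,7,12,13,14,15): 0⊕1⊕1⊕1⊕0⊕0⊕1⊕0 = 0
s8 (pos 8,9,10,11,12,13,14,15): 1⊕1⊕1⊕1⊕0⊕0⊕1⊕0 = 1
Syndrome s8…s1 = 1001 → error at position 9.
Flip position 9: 001011111110010 → 001011110110010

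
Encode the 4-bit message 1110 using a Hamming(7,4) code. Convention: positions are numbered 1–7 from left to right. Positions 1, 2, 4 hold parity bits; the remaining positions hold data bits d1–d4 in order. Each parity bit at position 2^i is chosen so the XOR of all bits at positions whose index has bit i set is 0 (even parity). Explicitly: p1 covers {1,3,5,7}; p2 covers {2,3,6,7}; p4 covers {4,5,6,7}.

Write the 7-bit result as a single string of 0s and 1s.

0010110

Place data at non-parity positions: p1 p2 1 p4 1 1 0
p1 (pos 1,3,5,7): XOR of data positions = 1⊕1⊕0 = 0
p2 (pos 2,3,6,7): XOR of data positions = 1⊕1⊕0 = 0
p4 (pos 4,5,6,7): XOR of data positions = 1⊕1⊕0 = 0
Codeword: 0010110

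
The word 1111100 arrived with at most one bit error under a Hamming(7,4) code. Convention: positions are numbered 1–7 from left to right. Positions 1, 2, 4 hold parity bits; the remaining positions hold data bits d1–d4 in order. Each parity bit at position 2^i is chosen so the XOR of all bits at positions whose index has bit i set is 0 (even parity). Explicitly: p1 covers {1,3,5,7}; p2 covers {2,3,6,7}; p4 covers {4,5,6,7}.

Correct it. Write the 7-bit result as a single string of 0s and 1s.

s1 (pos 1,3,5,7): 1⊕1⊕1⊕0 = 1
s2 (pos 2,3,6,7): 1⊕1⊕0⊕0 = 0
s4 (pos 4,5,6,7): 1⊕1⊕0⊕0 = 0
Syndrome s4…s1 = 001 → error at position 1.
Flip position 1: 1111100 → 0111100

0111100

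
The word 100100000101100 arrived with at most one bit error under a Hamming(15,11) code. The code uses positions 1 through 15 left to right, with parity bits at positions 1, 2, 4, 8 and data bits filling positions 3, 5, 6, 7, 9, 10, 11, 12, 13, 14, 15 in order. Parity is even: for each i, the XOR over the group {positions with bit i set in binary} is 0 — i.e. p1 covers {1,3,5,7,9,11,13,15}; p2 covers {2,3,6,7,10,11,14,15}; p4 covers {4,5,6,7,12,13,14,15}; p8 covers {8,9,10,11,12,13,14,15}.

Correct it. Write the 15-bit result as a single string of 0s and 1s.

s1 (pos 1,3,5,7,9,11,13,15): 1⊕0⊕0⊕0⊕0⊕0⊕1⊕0 = 0
s2 (pos 2,3,6,7,10,11,14,15): 0⊕0⊕0⊕0⊕1⊕0⊕0⊕0 = 1
s4 (pos 4,5,6,7,12,13,14,15): 1⊕0⊕0⊕0⊕1⊕1⊕0⊕0 = 1
s8 (pos 8,9,10,11,12,13,14,15): 0⊕0⊕1⊕0⊕1⊕1⊕0⊕0 = 1
Syndrome s8…s1 = 1110 → error at position 14.
Flip position 14: 100100000101100 → 100100000101110

100100000101110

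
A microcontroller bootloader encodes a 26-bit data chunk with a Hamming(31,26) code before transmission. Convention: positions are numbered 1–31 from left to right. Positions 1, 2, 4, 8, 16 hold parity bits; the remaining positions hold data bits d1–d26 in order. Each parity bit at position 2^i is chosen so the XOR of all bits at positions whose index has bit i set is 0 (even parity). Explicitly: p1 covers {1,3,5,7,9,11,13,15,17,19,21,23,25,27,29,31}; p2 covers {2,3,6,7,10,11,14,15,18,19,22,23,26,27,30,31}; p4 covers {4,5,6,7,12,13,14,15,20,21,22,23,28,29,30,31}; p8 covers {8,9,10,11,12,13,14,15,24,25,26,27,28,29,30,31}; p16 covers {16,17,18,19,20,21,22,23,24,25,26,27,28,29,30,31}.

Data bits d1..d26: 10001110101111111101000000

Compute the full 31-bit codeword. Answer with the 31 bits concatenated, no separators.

0010000011101010111111101000000

Place data at non-parity positions: p1 p2 1 p4 0 0 0 p8 1 1 1 0 1 0 1 p16 1 1 1 1 1 1 1 0 1 0 0 0 0 0 0
p1 (pos 1,3,5,7,9,11,13,15,17,19,21,23,25,27,29,31): XOR of data positions = 1⊕0⊕0⊕1⊕1⊕1⊕1⊕1⊕1⊕1⊕1⊕1⊕0⊕0⊕0 = 0
p2 (pos 2,3,6,7,10,11,14,15,18,19,22,23,26,27,30,31): XOR of data positions = 1⊕0⊕0⊕1⊕1⊕0⊕1⊕1⊕1⊕1⊕1⊕0⊕0⊕0⊕0 = 0
p4 (pos 4,5,6,7,12,13,14,15,20,21,22,23,28,29,30,31): XOR of data positions = 0⊕0⊕0⊕0⊕1⊕0⊕1⊕1⊕1⊕1⊕1⊕0⊕0⊕0⊕0 = 0
p8 (pos 8,9,10,11,12,13,14,15,24,25,26,27,28,29,30,31): XOR of data positions = 1⊕1⊕1⊕0⊕1⊕0⊕1⊕0⊕1⊕0⊕0⊕0⊕0⊕0⊕0 = 0
p16 (pos 16,17,18,19,20,21,22,23,24,25,26,27,28,29,30,31): XOR of data positions = 1⊕1⊕1⊕1⊕1⊕1⊕1⊕0⊕1⊕0⊕0⊕0⊕0⊕0⊕0 = 0
Codeword: 0010000011101010111111101000000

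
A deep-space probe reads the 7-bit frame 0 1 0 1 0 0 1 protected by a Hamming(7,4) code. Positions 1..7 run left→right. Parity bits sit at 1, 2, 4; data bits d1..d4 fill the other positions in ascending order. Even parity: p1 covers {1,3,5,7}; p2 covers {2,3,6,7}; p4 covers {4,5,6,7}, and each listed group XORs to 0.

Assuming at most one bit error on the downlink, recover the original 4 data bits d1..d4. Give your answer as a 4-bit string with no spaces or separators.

0001

s1 (pos 1,3,5,7): 0⊕0⊕0⊕1 = 1
s2 (pos 2,3,6,7): 1⊕0⊕0⊕1 = 0
s4 (pos 4,5,6,7): 1⊕0⊕0⊕1 = 0
Syndrome s4…s1 = 001 → error at position 1.
Flip position 1: 0101001 → 1101001
Read data bits from positions 3,5,6,7: 0001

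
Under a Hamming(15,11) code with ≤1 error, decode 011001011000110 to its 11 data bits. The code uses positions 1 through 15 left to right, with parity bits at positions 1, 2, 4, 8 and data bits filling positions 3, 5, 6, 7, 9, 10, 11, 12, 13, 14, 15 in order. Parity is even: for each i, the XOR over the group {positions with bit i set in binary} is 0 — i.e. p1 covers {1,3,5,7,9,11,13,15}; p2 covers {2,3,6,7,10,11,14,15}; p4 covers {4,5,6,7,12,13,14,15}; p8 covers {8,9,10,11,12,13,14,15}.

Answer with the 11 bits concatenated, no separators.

s1 (pos 1,3,5,7,9,11,13,15): 0⊕1⊕0⊕0⊕1⊕0⊕1⊕0 = 1
s2 (pos 2,3,6,7,10,11,14,15): 1⊕1⊕1⊕0⊕0⊕0⊕1⊕0 = 0
s4 (pos 4,5,6,7,12,13,14,15): 0⊕0⊕1⊕0⊕0⊕1⊕1⊕0 = 1
s8 (pos 8,9,10,11,12,13,14,15): 1⊕1⊕0⊕0⊕0⊕1⊕1⊕0 = 0
Syndrome s8…s1 = 0101 → error at position 5.
Flip position 5: 011001011000110 → 011011011000110
Read data bits from positions 3,5,6,7,9,10,11,12,13,14,15: 11101000110

11101000110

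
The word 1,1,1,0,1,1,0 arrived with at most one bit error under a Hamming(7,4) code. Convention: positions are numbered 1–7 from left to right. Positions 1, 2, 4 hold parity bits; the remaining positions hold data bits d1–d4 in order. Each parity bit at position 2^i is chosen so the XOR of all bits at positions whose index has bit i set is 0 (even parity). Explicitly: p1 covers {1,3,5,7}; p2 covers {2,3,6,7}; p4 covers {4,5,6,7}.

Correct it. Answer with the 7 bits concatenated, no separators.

1100110

s1 (pos 1,3,5,7): 1⊕1⊕1⊕0 = 1
s2 (pos 2,3,6,7): 1⊕1⊕1⊕0 = 1
s4 (pos 4,5,6,7): 0⊕1⊕1⊕0 = 0
Syndrome s4…s1 = 011 → error at position 3.
Flip position 3: 1110110 → 1100110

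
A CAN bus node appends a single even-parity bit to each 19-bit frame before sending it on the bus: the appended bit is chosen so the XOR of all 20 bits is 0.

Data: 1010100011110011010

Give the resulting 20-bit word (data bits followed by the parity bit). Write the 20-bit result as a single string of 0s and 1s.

XOR of the 19 data bits: 1⊕0⊕1⊕0⊕1⊕0⊕0⊕0⊕1⊕1⊕1⊕1⊕0⊕0⊕1⊕1⊕0⊕1⊕0 = 0
Parity bit = 0 (so all 20 bits XOR to 0).

10101000111100110100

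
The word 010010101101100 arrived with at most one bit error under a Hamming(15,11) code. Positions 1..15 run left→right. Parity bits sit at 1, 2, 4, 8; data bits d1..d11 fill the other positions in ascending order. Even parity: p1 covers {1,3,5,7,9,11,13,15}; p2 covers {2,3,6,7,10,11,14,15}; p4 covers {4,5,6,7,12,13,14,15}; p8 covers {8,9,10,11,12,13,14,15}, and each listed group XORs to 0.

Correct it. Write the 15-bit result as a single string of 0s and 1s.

000010101101100

s1 (pos 1,3,5,7,9,11,13,15): 0⊕0⊕1⊕1⊕1⊕0⊕1⊕0 = 0
s2 (pos 2,3,6,7,10,11,14,15): 1⊕0⊕0⊕1⊕1⊕0⊕0⊕0 = 1
s4 (pos 4,5,6,7,12,13,14,15): 0⊕1⊕0⊕1⊕1⊕1⊕0⊕0 = 0
s8 (pos 8,9,10,11,12,13,14,15): 0⊕1⊕1⊕0⊕1⊕1⊕0⊕0 = 0
Syndrome s8…s1 = 0010 → error at position 2.
Flip position 2: 010010101101100 → 000010101101100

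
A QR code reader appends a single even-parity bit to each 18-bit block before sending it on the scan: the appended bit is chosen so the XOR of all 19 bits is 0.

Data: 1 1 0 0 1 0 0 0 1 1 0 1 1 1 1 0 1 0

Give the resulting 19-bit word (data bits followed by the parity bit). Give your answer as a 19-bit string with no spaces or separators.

1100100011011110100

XOR of the 18 data bits: 1⊕1⊕0⊕0⊕1⊕0⊕0⊕0⊕1⊕1⊕0⊕1⊕1⊕1⊕1⊕0⊕1⊕0 = 0
Parity bit = 0 (so all 19 bits XOR to 0).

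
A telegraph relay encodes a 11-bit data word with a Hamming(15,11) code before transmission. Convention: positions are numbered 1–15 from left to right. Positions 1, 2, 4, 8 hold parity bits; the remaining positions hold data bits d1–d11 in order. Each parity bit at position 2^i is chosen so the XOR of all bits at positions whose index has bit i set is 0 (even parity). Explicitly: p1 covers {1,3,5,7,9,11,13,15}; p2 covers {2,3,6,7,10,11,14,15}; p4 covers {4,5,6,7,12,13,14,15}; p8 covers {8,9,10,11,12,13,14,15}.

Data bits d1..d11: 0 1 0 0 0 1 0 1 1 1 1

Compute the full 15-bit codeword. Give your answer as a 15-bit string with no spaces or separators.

110110010101111

Place data at non-parity positions: p1 p2 0 p4 1 0 0 p8 0 1 0 1 1 1 1
p1 (pos 1,3,5,7,9,11,13,15): XOR of data positions = 0⊕1⊕0⊕0⊕0⊕1⊕1 = 1
p2 (pos 2,3,6,7,10,11,14,15): XOR of data positions = 0⊕0⊕0⊕1⊕0⊕1⊕1 = 1
p4 (pos 4,5,6,7,12,13,14,15): XOR of data positions = 1⊕0⊕0⊕1⊕1⊕1⊕1 = 1
p8 (pos 8,9,10,11,12,13,14,15): XOR of data positions = 0⊕1⊕0⊕1⊕1⊕1⊕1 = 1
Codeword: 110110010101111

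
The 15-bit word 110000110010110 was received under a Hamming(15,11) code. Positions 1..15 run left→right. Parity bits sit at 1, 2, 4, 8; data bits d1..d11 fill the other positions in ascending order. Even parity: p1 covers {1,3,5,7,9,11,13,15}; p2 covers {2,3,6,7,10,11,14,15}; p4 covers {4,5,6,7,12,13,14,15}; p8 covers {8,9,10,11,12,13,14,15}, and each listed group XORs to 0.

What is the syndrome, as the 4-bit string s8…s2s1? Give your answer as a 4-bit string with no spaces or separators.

0100

s1 (pos 1,3,5,7,9,11,13,15): 1⊕0⊕0⊕1⊕0⊕1⊕1⊕0 = 0
s2 (pos 2,3,6,7,10,11,14,15): 1⊕0⊕0⊕1⊕0⊕1⊕1⊕0 = 0
s4 (pos 4,5,6,7,12,13,14,15): 0⊕0⊕0⊕1⊕0⊕1⊕1⊕0 = 1
s8 (pos 8,9,10,11,12,13,14,15): 1⊕0⊕0⊕1⊕0⊕1⊕1⊕0 = 0
Syndrome s8…s1 = 0100 → error at position 4.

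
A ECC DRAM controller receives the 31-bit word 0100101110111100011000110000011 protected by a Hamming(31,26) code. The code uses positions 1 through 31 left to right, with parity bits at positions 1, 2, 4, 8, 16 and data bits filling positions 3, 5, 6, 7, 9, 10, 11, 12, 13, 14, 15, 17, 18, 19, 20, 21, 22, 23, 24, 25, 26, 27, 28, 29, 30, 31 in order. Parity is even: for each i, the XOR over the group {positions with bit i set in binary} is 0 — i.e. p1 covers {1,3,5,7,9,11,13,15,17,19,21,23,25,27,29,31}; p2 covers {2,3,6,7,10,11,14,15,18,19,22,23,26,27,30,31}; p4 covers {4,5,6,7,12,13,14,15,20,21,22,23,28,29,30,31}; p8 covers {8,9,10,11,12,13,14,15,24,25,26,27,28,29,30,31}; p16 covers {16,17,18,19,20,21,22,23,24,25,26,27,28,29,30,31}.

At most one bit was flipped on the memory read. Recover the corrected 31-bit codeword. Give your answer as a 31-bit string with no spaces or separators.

0100101111111100011000110000011

s1 (pos 1,3,5,7,9,11,13,15,17,19,21,23,25,27,29,31): 0⊕0⊕1⊕1⊕1⊕1⊕1⊕0⊕0⊕1⊕0⊕1⊕0⊕0⊕0⊕1 = 0
s2 (pos 2,3,6,7,10,11,14,15,18,19,22,23,26,27,30,31): 1⊕0⊕0⊕1⊕0⊕1⊕1⊕0⊕1⊕1⊕0⊕1⊕0⊕0⊕1⊕1 = 1
s4 (pos 4,5,6,7,12,13,14,15,20,21,22,23,28,29,30,31): 0⊕1⊕0⊕1⊕1⊕1⊕1⊕0⊕0⊕0⊕0⊕1⊕0⊕0⊕1⊕1 = 0
s8 (pos 8,9,10,11,12,13,14,15,24,25,26,27,28,29,30,31): 1⊕1⊕0⊕1⊕1⊕1⊕1⊕0⊕1⊕0⊕0⊕0⊕0⊕0⊕1⊕1 = 1
s16 (pos 16,17,18,19,20,21,22,23,24,25,26,27,28,29,30,31): 0⊕0⊕1⊕1⊕0⊕0⊕0⊕1⊕1⊕0⊕0⊕0⊕0⊕0⊕1⊕1 = 0
Syndrome s16…s1 = 01010 → error at position 10.
Flip position 10: 0100101110111100011000110000011 → 0100101111111100011000110000011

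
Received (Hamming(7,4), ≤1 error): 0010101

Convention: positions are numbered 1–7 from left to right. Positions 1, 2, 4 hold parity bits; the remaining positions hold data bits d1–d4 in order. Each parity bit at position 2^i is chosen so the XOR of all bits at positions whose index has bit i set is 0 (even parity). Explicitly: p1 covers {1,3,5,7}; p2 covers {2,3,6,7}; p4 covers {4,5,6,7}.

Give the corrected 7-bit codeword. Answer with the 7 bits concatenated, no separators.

s1 (pos 1,3,5,7): 0⊕1⊕1⊕1 = 1
s2 (pos 2,3,6,7): 0⊕1⊕0⊕1 = 0
s4 (pos 4,5,6,7): 0⊕1⊕0⊕1 = 0
Syndrome s4…s1 = 001 → error at position 1.
Flip position 1: 0010101 → 1010101

1010101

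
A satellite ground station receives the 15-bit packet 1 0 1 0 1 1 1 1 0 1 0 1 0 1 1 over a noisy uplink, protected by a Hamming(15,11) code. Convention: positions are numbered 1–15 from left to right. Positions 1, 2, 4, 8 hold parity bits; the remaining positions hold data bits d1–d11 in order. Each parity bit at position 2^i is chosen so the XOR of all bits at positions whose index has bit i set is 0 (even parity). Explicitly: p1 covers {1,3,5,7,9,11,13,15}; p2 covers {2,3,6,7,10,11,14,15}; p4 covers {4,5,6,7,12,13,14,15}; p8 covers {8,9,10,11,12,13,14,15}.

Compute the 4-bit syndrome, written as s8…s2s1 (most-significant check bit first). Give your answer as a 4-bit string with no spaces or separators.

s1 (pos 1,3,5,7,9,11,13,15): 1⊕1⊕1⊕1⊕0⊕0⊕0⊕1 = 1
s2 (pos 2,3,6,7,10,11,14,15): 0⊕1⊕1⊕1⊕1⊕0⊕1⊕1 = 0
s4 (pos 4,5,6,7,12,13,14,15): 0⊕1⊕1⊕1⊕1⊕0⊕1⊕1 = 0
s8 (pos 8,9,10,11,12,13,14,15): 1⊕0⊕1⊕0⊕1⊕0⊕1⊕1 = 1
Syndrome s8…s1 = 1001 → error at position 9.

1001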